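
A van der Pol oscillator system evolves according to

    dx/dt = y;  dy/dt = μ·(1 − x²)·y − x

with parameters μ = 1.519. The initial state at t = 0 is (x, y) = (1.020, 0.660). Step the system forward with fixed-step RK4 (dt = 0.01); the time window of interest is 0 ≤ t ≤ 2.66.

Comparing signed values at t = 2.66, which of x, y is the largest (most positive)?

largest component: y

t=0.000: state=(1.020, 0.660)
step 1 (dt=0.01): k1=(0.660, -1.061), k2=(0.655, -1.070), k3=(0.655, -1.070), k4=(0.649, -1.080); state += dt/6·(k1+2k2+2k3+k4)
t=0.010: state=(1.027, 0.649)
t=0.020: state=(1.033, 0.638)
t=0.030: state=(1.039, 0.627)
continuing one RK4 step at a time; state shown every 10 steps (Δt=0.1):
t=0.100: state=(1.080, 0.545)
t=0.200: state=(1.129, 0.419)
t=0.300: state=(1.164, 0.287)
t=0.400: state=(1.186, 0.157)
t=0.500: state=(1.195, 0.032)
t=0.600: state=(1.193, -0.086)
t=0.700: state=(1.179, -0.196)
t=0.800: state=(1.154, -0.299)
t=0.900: state=(1.119, -0.397)
t=1.000: state=(1.074, -0.494)
t=1.100: state=(1.020, -0.590)
t=1.200: state=(0.956, -0.691)
t=1.300: state=(0.882, -0.801)
t=1.400: state=(0.795, -0.924)
t=1.500: state=(0.696, -1.065)
t=1.600: state=(0.582, -1.232)
t=1.700: state=(0.449, -1.432)
t=1.800: state=(0.294, -1.671)
t=1.900: state=(0.113, -1.955)
t=2.000: state=(-0.098, -2.275)
t=2.100: state=(-0.343, -2.605)
t=2.200: state=(-0.617, -2.876)
t=2.300: state=(-0.912, -2.982)
t=2.400: state=(-1.205, -2.819)
t=2.500: state=(-1.466, -2.372)
t=2.600: state=(-1.673, -1.753)
t=2.660: state=(-1.767, -1.371)
compare at T: x=-1.767, y=-1.371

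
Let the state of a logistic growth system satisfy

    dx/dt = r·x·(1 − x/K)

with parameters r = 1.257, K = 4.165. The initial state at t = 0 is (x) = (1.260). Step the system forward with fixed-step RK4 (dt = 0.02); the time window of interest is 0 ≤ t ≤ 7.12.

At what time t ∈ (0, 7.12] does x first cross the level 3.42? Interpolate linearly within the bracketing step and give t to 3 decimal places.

t=0.000: state=(1.260)
step 1 (dt=0.02): k1=(1.105), k2=(1.110), k3=(1.110), k4=(1.116); state += dt/6·(k1+2k2+2k3+k4)
t=0.020: state=(1.282)
t=0.040: state=(1.305)
t=0.060: state=(1.327)
continuing one RK4 step at a time; state shown every 25 steps (Δt=0.5):
t=0.500: state=(1.868)
t=1.000: state=(2.515)
t=1.500: state=(3.085)
t=1.860: state=(3.407)
next step: t=1.880: state=(3.422) — x has crossed 3.42
linear interpolation between t=1.860 (3.40687) and t=1.880 (3.42234) → t≈1.877

t = 1.877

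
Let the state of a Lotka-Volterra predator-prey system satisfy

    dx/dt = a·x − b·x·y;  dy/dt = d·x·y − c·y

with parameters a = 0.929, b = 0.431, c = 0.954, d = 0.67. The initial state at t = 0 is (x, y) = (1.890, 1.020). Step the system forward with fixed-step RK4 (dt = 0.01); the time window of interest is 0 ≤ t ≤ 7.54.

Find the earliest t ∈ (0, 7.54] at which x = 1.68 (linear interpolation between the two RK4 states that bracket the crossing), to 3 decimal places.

t = 2.211

t=0.000: state=(1.890, 1.020)
step 1 (dt=0.01): k1=(0.925, 0.319), k2=(0.926, 0.322), k3=(0.926, 0.322), k4=(0.927, 0.326); state += dt/6·(k1+2k2+2k3+k4)
t=0.010: state=(1.899, 1.023)
t=0.020: state=(1.909, 1.027)
t=0.030: state=(1.918, 1.030)
continuing one RK4 step at a time; state shown every 25 steps (Δt=0.25):
t=0.250: state=(2.125, 1.125)
t=0.500: state=(2.355, 1.290)
t=0.750: state=(2.554, 1.534)
t=1.000: state=(2.683, 1.876)
t=1.250: state=(2.702, 2.324)
t=1.500: state=(2.580, 2.855)
t=1.750: state=(2.323, 3.397)
t=2.000: state=(1.981, 3.840)
t=2.210: state=(1.682, 4.066)
next step: t=2.220: state=(1.668, 4.073) — x has crossed 1.68
linear interpolation between t=2.210 (1.68166) and t=2.220 (1.66785) → t≈2.211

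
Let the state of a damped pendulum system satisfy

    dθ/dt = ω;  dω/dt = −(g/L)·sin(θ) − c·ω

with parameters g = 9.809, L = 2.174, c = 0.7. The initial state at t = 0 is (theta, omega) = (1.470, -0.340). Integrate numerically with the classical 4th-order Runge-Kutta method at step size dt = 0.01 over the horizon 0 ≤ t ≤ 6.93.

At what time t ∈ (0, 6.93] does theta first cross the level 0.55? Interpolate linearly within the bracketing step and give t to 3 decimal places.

t = 0.639

t=0.000: state=(1.470, -0.340)
step 1 (dt=0.01): k1=(-0.340, -4.251), k2=(-0.361, -4.235), k3=(-0.361, -4.235), k4=(-0.382, -4.220); state += dt/6·(k1+2k2+2k3+k4)
t=0.010: state=(1.466, -0.382)
t=0.020: state=(1.462, -0.424)
t=0.030: state=(1.458, -0.466)
continuing one RK4 step at a time; state shown every 25 steps (Δt=0.25):
t=0.250: state=(1.261, -1.300)
t=0.500: state=(0.842, -1.987)
t=0.630: state=(0.570, -2.177)
next step: t=0.640: state=(0.548, -2.186) — theta has crossed 0.55
linear interpolation between t=0.630 (0.57017) and t=0.640 (0.54835) → t≈0.639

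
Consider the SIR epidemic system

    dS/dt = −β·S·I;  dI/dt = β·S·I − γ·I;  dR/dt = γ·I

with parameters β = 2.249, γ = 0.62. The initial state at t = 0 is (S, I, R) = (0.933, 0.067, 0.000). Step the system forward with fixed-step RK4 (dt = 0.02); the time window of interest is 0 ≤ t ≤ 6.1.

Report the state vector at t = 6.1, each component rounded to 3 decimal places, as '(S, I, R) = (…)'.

(S, I, R) = (0.038, 0.080, 0.882)

t=0.000: state=(0.933, 0.067, 0.000)
step 1 (dt=0.02): k1=(-0.141, 0.099, 0.042), k2=(-0.142, 0.100, 0.042), k3=(-0.142, 0.100, 0.042), k4=(-0.144, 0.102, 0.043); state += dt/6·(k1+2k2+2k3+k4)
t=0.020: state=(0.930, 0.069, 0.001)
t=0.040: state=(0.927, 0.071, 0.002)
t=0.060: state=(0.924, 0.073, 0.003)
continuing one RK4 step at a time; state shown every 10 steps (Δt=0.2):
t=0.200: state=(0.901, 0.089, 0.010)
t=0.400: state=(0.860, 0.117, 0.022)
t=0.600: state=(0.810, 0.151, 0.039)
t=0.800: state=(0.750, 0.190, 0.060)
t=1.000: state=(0.683, 0.231, 0.086)
t=1.200: state=(0.609, 0.273, 0.117)
t=1.400: state=(0.534, 0.312, 0.154)
t=1.600: state=(0.461, 0.345, 0.195)
t=1.800: state=(0.392, 0.369, 0.239)
t=2.000: state=(0.331, 0.383, 0.286)
t=2.200: state=(0.278, 0.388, 0.334)
t=2.400: state=(0.234, 0.385, 0.382)
t=2.600: state=(0.197, 0.374, 0.429)
t=2.800: state=(0.167, 0.359, 0.474)
t=3.000: state=(0.143, 0.340, 0.518)
t=3.200: state=(0.123, 0.319, 0.558)
t=3.400: state=(0.107, 0.296, 0.597)
t=3.600: state=(0.094, 0.274, 0.632)
t=3.800: state=(0.084, 0.252, 0.664)
t=4.000: state=(0.075, 0.231, 0.694)
t=4.200: state=(0.068, 0.210, 0.722)
t=4.400: state=(0.062, 0.191, 0.747)
t=4.600: state=(0.057, 0.174, 0.769)
t=4.800: state=(0.053, 0.157, 0.790)
t=5.000: state=(0.050, 0.142, 0.808)
t=5.200: state=(0.047, 0.128, 0.825)
t=5.400: state=(0.044, 0.116, 0.840)
t=5.600: state=(0.042, 0.104, 0.854)
t=5.800: state=(0.040, 0.094, 0.866)
t=6.000: state=(0.039, 0.084, 0.877)
t=6.100: state=(0.038, 0.080, 0.882)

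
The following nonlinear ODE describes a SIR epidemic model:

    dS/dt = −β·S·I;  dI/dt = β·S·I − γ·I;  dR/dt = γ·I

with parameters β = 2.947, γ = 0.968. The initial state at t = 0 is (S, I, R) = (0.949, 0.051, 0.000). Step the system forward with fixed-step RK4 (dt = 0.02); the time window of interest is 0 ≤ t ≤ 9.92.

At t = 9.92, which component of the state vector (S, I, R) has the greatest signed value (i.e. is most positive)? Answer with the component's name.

t=0.000: state=(0.949, 0.051, 0.000)
step 1 (dt=0.02): k1=(-0.143, 0.093, 0.049), k2=(-0.145, 0.095, 0.050), k3=(-0.145, 0.095, 0.050), k4=(-0.147, 0.096, 0.051); state += dt/6·(k1+2k2+2k3+k4)
t=0.020: state=(0.946, 0.053, 0.001)
t=0.040: state=(0.943, 0.055, 0.002)
t=0.060: state=(0.940, 0.057, 0.003)
continuing one RK4 step at a time; state shown every 25 steps (Δt=0.5):
t=0.500: state=(0.842, 0.119, 0.039)
t=1.000: state=(0.656, 0.223, 0.121)
t=1.500: state=(0.441, 0.307, 0.252)
t=2.000: state=(0.276, 0.318, 0.406)
t=2.500: state=(0.178, 0.272, 0.550)
t=3.000: state=(0.125, 0.209, 0.667)
t=3.500: state=(0.096, 0.151, 0.753)
t=4.000: state=(0.079, 0.106, 0.815)
t=4.500: state=(0.070, 0.073, 0.858)
t=5.000: state=(0.064, 0.049, 0.887)
t=5.500: state=(0.060, 0.033, 0.907)
t=6.000: state=(0.058, 0.022, 0.920)
t=6.500: state=(0.056, 0.015, 0.929)
t=7.000: state=(0.055, 0.010, 0.935)
t=7.500: state=(0.054, 0.007, 0.939)
t=8.000: state=(0.054, 0.004, 0.942)
t=8.500: state=(0.054, 0.003, 0.943)
t=9.000: state=(0.054, 0.002, 0.944)
t=9.500: state=(0.053, 0.001, 0.945)
t=9.920: state=(0.053, 0.001, 0.946)
compare at T: S=0.053, I=0.001, R=0.946

largest component: R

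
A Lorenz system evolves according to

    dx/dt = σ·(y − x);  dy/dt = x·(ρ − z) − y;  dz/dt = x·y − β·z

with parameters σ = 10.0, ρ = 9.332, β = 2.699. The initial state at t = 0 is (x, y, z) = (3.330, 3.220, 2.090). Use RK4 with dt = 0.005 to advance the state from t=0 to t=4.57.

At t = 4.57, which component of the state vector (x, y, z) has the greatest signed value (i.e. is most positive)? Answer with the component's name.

t=0.000: state=(3.330, 3.220, 2.090)
step 1 (dt=0.005): k1=(-1.100, 20.896, 5.082), k2=(-0.550, 20.781, 5.212), k3=(-0.567, 20.791, 5.215), k4=(-0.032, 20.685, 5.348); state += dt/6·(k1+2k2+2k3+k4)
t=0.005: state=(3.327, 3.324, 2.116)
t=0.010: state=(3.330, 3.427, 2.143)
t=0.015: state=(3.337, 3.529, 2.172)
continuing one RK4 step at a time; state shown every 40 steps (Δt=0.2):
t=0.200: state=(5.522, 7.202, 4.894)
t=0.400: state=(7.472, 7.058, 11.263)
t=0.600: state=(4.586, 2.964, 11.057)
t=0.800: state=(2.679, 2.360, 7.706)
t=1.000: state=(2.868, 3.303, 5.640)
t=1.200: state=(4.264, 5.177, 5.663)
t=1.400: state=(5.971, 6.520, 8.277)
t=1.600: state=(5.735, 5.021, 10.346)
t=1.800: state=(4.182, 3.580, 9.135)
t=2.000: state=(3.655, 3.709, 7.401)
t=2.200: state=(4.227, 4.691, 6.854)
t=2.400: state=(5.198, 5.597, 7.874)
t=2.600: state=(5.440, 5.253, 9.225)
t=2.800: state=(4.732, 4.335, 9.101)
t=3.000: state=(4.211, 4.123, 8.125)
t=3.200: state=(4.364, 4.575, 7.580)
t=3.400: state=(4.874, 5.117, 7.928)
t=3.600: state=(5.129, 5.112, 8.664)
t=3.800: state=(4.859, 4.655, 8.826)
t=4.000: state=(4.516, 4.414, 8.373)
t=4.200: state=(4.502, 4.581, 7.980)
t=4.400: state=(4.749, 4.886, 8.051)
t=4.570: state=(4.923, 4.974, 8.368)
compare at T: x=4.923, y=4.974, z=8.368

largest component: z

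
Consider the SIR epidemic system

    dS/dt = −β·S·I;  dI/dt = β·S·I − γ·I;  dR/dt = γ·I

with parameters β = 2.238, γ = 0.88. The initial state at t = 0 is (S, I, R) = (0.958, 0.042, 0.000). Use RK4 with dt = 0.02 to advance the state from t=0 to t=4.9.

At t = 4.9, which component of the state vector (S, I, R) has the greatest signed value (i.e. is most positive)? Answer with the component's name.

t=0.000: state=(0.958, 0.042, 0.000)
step 1 (dt=0.02): k1=(-0.090, 0.053, 0.037), k2=(-0.091, 0.054, 0.037), k3=(-0.091, 0.054, 0.037), k4=(-0.092, 0.054, 0.038); state += dt/6·(k1+2k2+2k3+k4)
t=0.020: state=(0.956, 0.043, 0.001)
t=0.040: state=(0.954, 0.044, 0.002)
t=0.060: state=(0.952, 0.045, 0.002)
continuing one RK4 step at a time; state shown every 10 steps (Δt=0.2):
t=0.200: state=(0.938, 0.054, 0.008)
t=0.400: state=(0.913, 0.068, 0.019)
t=0.600: state=(0.882, 0.086, 0.033)
t=0.800: state=(0.845, 0.106, 0.049)
t=1.000: state=(0.802, 0.128, 0.070)
t=1.200: state=(0.753, 0.152, 0.095)
t=1.400: state=(0.700, 0.177, 0.124)
t=1.600: state=(0.643, 0.200, 0.157)
t=1.800: state=(0.585, 0.221, 0.194)
t=2.000: state=(0.528, 0.238, 0.234)
t=2.200: state=(0.473, 0.249, 0.277)
t=2.400: state=(0.423, 0.256, 0.322)
t=2.600: state=(0.377, 0.256, 0.367)
t=2.800: state=(0.336, 0.252, 0.412)
t=3.000: state=(0.301, 0.244, 0.455)
t=3.200: state=(0.270, 0.232, 0.497)
t=3.400: state=(0.244, 0.218, 0.537)
t=3.600: state=(0.222, 0.203, 0.574)
t=3.800: state=(0.204, 0.188, 0.609)
t=4.000: state=(0.188, 0.172, 0.640)
t=4.200: state=(0.175, 0.156, 0.669)
t=4.400: state=(0.163, 0.141, 0.695)
t=4.600: state=(0.154, 0.127, 0.719)
t=4.800: state=(0.146, 0.114, 0.740)
t=4.900: state=(0.142, 0.108, 0.750)
compare at T: S=0.142, I=0.108, R=0.750

largest component: R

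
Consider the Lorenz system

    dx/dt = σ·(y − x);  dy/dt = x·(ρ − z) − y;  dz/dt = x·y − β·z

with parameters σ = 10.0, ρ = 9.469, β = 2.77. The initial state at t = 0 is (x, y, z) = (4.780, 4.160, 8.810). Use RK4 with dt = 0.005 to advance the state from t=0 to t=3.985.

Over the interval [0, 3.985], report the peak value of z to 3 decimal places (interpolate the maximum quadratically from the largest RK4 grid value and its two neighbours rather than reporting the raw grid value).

t=0.000: state=(4.780, 4.160, 8.810)
step 1 (dt=0.005): k1=(-6.200, -1.010, -4.519), k2=(-6.070, -0.964, -4.564), k3=(-6.072, -0.963, -4.562), k4=(-5.945, -0.917, -4.605); state += dt/6·(k1+2k2+2k3+k4)
t=0.005: state=(4.750, 4.155, 8.787)
t=0.010: state=(4.721, 4.151, 8.764)
t=0.015: state=(4.693, 4.147, 8.740)
continuing one RK4 step at a time; state shown every 40 steps (Δt=0.2):
t=0.200: state=(4.290, 4.323, 7.899)
t=0.400: state=(4.663, 4.947, 7.722)
t=0.600: state=(5.171, 5.333, 8.409)
t=0.800: state=(5.171, 5.021, 9.012)
t=1.000: state=(4.763, 4.566, 8.795)
t=1.200: state=(4.548, 4.543, 8.251)
t=1.400: state=(4.710, 4.853, 8.071)
t=1.600: state=(4.987, 5.087, 8.381)
t=1.800: state=(5.032, 4.976, 8.725)
t=2.000: state=(4.839, 4.730, 8.679)
t=2.200: state=(4.697, 4.676, 8.398)
t=2.400: state=(4.755, 4.823, 8.262)
t=2.600: state=(4.901, 4.961, 8.394)
t=2.800: state=(4.947, 4.929, 8.584)
t=3.000: state=(4.859, 4.802, 8.593)
t=3.200: state=(4.773, 4.754, 8.454)
t=3.400: state=(4.789, 4.819, 8.364)
t=3.600: state=(4.864, 4.898, 8.416)
t=3.800: state=(4.898, 4.895, 8.518)
t=3.985: state=(4.864, 4.836, 8.541)
largest grid value and its neighbours: z(0.835)=9.03223, z(0.840)=9.03276, z(0.845)=9.03272
parabola through these three points peaks at t≈0.842 with z≈9.03281

max z = 9.033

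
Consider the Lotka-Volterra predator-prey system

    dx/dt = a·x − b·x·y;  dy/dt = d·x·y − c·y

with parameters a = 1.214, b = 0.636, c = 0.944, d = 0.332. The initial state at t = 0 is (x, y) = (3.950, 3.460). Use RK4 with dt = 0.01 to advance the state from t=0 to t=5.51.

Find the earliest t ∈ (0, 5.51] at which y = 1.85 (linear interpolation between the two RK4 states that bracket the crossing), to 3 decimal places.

t = 1.903

t=0.000: state=(3.950, 3.460)
step 1 (dt=0.01): k1=(-3.897, 1.271), k2=(-3.894, 1.251), k3=(-3.893, 1.251), k4=(-3.890, 1.231); state += dt/6·(k1+2k2+2k3+k4)
t=0.010: state=(3.911, 3.473)
t=0.020: state=(3.872, 3.485)
t=0.030: state=(3.833, 3.496)
continuing one RK4 step at a time; state shown every 20 steps (Δt=0.2):
t=0.200: state=(3.202, 3.631)
t=0.400: state=(2.567, 3.638)
t=0.600: state=(2.074, 3.511)
t=0.800: state=(1.714, 3.294)
t=1.000: state=(1.461, 3.029)
t=1.200: state=(1.290, 2.747)
t=1.400: state=(1.180, 2.468)
t=1.600: state=(1.118, 2.205)
t=1.800: state=(1.094, 1.964)
t=1.900: state=(1.094, 1.853)
next step: t=1.910: state=(1.094, 1.843) — y has crossed 1.85
linear interpolation between t=1.900 (1.85326) and t=1.910 (1.84253) → t≈1.903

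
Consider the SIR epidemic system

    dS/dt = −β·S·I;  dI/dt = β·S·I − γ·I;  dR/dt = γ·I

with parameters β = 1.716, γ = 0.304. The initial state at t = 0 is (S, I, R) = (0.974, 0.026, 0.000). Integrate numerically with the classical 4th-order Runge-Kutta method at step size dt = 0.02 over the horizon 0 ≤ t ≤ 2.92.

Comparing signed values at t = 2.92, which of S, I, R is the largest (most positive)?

largest component: I

t=0.000: state=(0.974, 0.026, 0.000)
step 1 (dt=0.02): k1=(-0.043, 0.036, 0.008), k2=(-0.044, 0.036, 0.008), k3=(-0.044, 0.036, 0.008), k4=(-0.045, 0.036, 0.008); state += dt/6·(k1+2k2+2k3+k4)
t=0.020: state=(0.973, 0.027, 0.000)
t=0.040: state=(0.972, 0.027, 0.000)
t=0.060: state=(0.971, 0.028, 0.000)
continuing one RK4 step at a time; state shown every 5 steps (Δt=0.1):
t=0.100: state=(0.969, 0.030, 0.001)
t=0.200: state=(0.964, 0.034, 0.002)
t=0.300: state=(0.958, 0.039, 0.003)
t=0.400: state=(0.951, 0.045, 0.004)
t=0.500: state=(0.943, 0.051, 0.006)
t=0.600: state=(0.935, 0.058, 0.007)
t=0.700: state=(0.925, 0.066, 0.009)
t=0.800: state=(0.914, 0.075, 0.011)
t=0.900: state=(0.901, 0.085, 0.014)
t=1.000: state=(0.887, 0.096, 0.017)
t=1.100: state=(0.872, 0.108, 0.020)
t=1.200: state=(0.855, 0.122, 0.023)
t=1.300: state=(0.836, 0.137, 0.027)
t=1.400: state=(0.816, 0.153, 0.031)
t=1.500: state=(0.793, 0.170, 0.036)
t=1.600: state=(0.769, 0.189, 0.042)
t=1.700: state=(0.743, 0.209, 0.048)
t=1.800: state=(0.716, 0.229, 0.055)
t=1.900: state=(0.687, 0.251, 0.062)
t=2.000: state=(0.657, 0.273, 0.070)
t=2.100: state=(0.626, 0.296, 0.078)
t=2.200: state=(0.593, 0.319, 0.088)
t=2.300: state=(0.561, 0.341, 0.098)
t=2.400: state=(0.528, 0.364, 0.109)
t=2.500: state=(0.495, 0.385, 0.120)
t=2.600: state=(0.462, 0.406, 0.132)
t=2.700: state=(0.431, 0.425, 0.145)
t=2.800: state=(0.400, 0.442, 0.158)
t=2.900: state=(0.370, 0.459, 0.171)
t=2.920: state=(0.364, 0.462, 0.174)
compare at T: S=0.364, I=0.462, R=0.174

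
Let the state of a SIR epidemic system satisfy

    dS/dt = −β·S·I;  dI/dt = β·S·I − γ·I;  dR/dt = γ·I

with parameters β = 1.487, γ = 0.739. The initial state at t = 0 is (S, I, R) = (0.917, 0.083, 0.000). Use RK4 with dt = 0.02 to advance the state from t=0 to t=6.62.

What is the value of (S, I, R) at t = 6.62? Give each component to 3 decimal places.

(S, I, R) = (0.219, 0.069, 0.712)

t=0.000: state=(0.917, 0.083, 0.000)
step 1 (dt=0.02): k1=(-0.113, 0.052, 0.061), k2=(-0.114, 0.052, 0.062), k3=(-0.114, 0.052, 0.062), k4=(-0.114, 0.052, 0.062); state += dt/6·(k1+2k2+2k3+k4)
t=0.020: state=(0.915, 0.084, 0.001)
t=0.040: state=(0.912, 0.085, 0.002)
t=0.060: state=(0.910, 0.086, 0.004)
continuing one RK4 step at a time; state shown every 25 steps (Δt=0.5):
t=0.500: state=(0.853, 0.111, 0.036)
t=1.000: state=(0.777, 0.141, 0.082)
t=1.500: state=(0.693, 0.168, 0.139)
t=2.000: state=(0.607, 0.188, 0.205)
t=2.500: state=(0.525, 0.198, 0.277)
t=3.000: state=(0.453, 0.197, 0.350)
t=3.500: state=(0.393, 0.186, 0.421)
t=4.000: state=(0.344, 0.169, 0.487)
t=4.500: state=(0.306, 0.149, 0.545)
t=5.000: state=(0.276, 0.127, 0.596)
t=5.500: state=(0.253, 0.107, 0.640)
t=6.000: state=(0.235, 0.089, 0.676)
t=6.500: state=(0.222, 0.073, 0.706)
t=6.620: state=(0.219, 0.069, 0.712)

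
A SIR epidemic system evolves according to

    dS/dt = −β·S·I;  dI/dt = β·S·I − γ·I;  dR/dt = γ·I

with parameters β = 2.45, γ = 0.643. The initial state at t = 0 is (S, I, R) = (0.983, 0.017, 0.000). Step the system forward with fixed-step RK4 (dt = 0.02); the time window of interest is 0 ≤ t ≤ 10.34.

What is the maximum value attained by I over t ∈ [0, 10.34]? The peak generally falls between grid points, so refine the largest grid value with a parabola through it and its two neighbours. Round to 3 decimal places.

max I = 0.391

t=0.000: state=(0.983, 0.017, 0.000)
step 1 (dt=0.02): k1=(-0.041, 0.030, 0.011), k2=(-0.042, 0.031, 0.011), k3=(-0.042, 0.031, 0.011), k4=(-0.042, 0.031, 0.011); state += dt/6·(k1+2k2+2k3+k4)
t=0.020: state=(0.982, 0.018, 0.000)
t=0.040: state=(0.981, 0.018, 0.000)
t=0.060: state=(0.980, 0.019, 0.001)
continuing one RK4 step at a time; state shown every 25 steps (Δt=0.5):
t=0.500: state=(0.951, 0.040, 0.009)
t=1.000: state=(0.881, 0.090, 0.029)
t=1.500: state=(0.750, 0.179, 0.071)
t=2.000: state=(0.562, 0.291, 0.147)
t=2.500: state=(0.372, 0.373, 0.255)
t=3.000: state=(0.232, 0.389, 0.379)
t=3.500: state=(0.146, 0.354, 0.500)
t=4.000: state=(0.098, 0.297, 0.605)
t=4.500: state=(0.071, 0.239, 0.691)
t=5.000: state=(0.055, 0.187, 0.759)
t=5.500: state=(0.045, 0.144, 0.812)
t=6.000: state=(0.038, 0.110, 0.852)
t=6.500: state=(0.034, 0.083, 0.883)
t=7.000: state=(0.031, 0.063, 0.906)
t=7.500: state=(0.029, 0.047, 0.924)
t=8.000: state=(0.028, 0.035, 0.937)
t=8.500: state=(0.027, 0.027, 0.947)
t=9.000: state=(0.026, 0.020, 0.954)
t=9.500: state=(0.025, 0.015, 0.960)
t=10.000: state=(0.025, 0.011, 0.964)
t=10.340: state=(0.025, 0.009, 0.966)
largest grid value and its neighbours: I(2.840)=0.39087, I(2.860)=0.39096, I(2.880)=0.39096
parabola through these three points peaks at t≈2.870 with I≈0.39097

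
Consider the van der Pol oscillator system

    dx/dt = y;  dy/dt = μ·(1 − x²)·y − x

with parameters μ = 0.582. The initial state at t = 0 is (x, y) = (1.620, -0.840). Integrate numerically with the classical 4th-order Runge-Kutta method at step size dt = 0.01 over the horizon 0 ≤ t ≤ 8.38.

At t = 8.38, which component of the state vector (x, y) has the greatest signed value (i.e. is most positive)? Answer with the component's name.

t=0.000: state=(1.620, -0.840)
step 1 (dt=0.01): k1=(-0.840, -0.826), k2=(-0.844, -0.824), k3=(-0.844, -0.824), k4=(-0.848, -0.823); state += dt/6·(k1+2k2+2k3+k4)
t=0.010: state=(1.612, -0.848)
t=0.020: state=(1.603, -0.856)
t=0.030: state=(1.594, -0.865)
continuing one RK4 step at a time; state shown every 50 steps (Δt=0.5):
t=0.500: state=(1.097, -1.264)
t=1.000: state=(0.331, -1.829)
t=1.500: state=(-0.722, -2.274)
t=2.000: state=(-1.695, -1.344)
t=2.500: state=(-1.995, 0.029)
t=3.000: state=(-1.795, 0.687)
t=3.500: state=(-1.348, 1.095)
t=4.000: state=(-0.685, 1.586)
t=4.500: state=(0.263, 2.191)
t=5.000: state=(1.364, 1.931)
t=5.500: state=(1.963, 0.441)
t=6.000: state=(1.920, -0.481)
t=6.500: state=(1.559, -0.932)
t=7.000: state=(0.991, -1.362)
t=7.500: state=(0.168, -1.955)
t=8.000: state=(-0.926, -2.254)
t=8.380: state=(-1.660, -1.447)
compare at T: x=-1.660, y=-1.447

largest component: y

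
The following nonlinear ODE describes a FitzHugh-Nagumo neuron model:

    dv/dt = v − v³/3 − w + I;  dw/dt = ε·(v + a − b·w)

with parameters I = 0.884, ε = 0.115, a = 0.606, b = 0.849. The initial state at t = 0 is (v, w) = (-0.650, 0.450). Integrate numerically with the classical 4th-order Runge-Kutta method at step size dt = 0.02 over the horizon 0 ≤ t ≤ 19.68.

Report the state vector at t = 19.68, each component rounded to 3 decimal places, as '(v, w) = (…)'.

(v, w) = (1.113, 1.644)

t=0.000: state=(-0.650, 0.450)
step 1 (dt=0.02): k1=(-0.124, -0.049), k2=(-0.125, -0.049), k3=(-0.125, -0.049), k4=(-0.125, -0.049); state += dt/6·(k1+2k2+2k3+k4)
t=0.020: state=(-0.652, 0.449)
t=0.040: state=(-0.655, 0.448)
t=0.060: state=(-0.658, 0.447)
continuing one RK4 step at a time; state shown every 50 steps (Δt=1):
t=1.000: state=(-0.782, 0.396)
t=2.000: state=(-0.906, 0.333)
t=3.000: state=(-0.985, 0.264)
t=4.000: state=(-0.997, 0.197)
t=5.000: state=(-0.945, 0.138)
t=6.000: state=(-0.830, 0.094)
t=7.000: state=(-0.628, 0.071)
t=8.000: state=(-0.235, 0.081)
t=9.000: state=(0.683, 0.158)
t=10.000: state=(1.757, 0.353)
t=11.000: state=(1.881, 0.590)
t=12.000: state=(1.809, 0.804)
t=13.000: state=(1.723, 0.989)
t=14.000: state=(1.636, 1.148)
t=15.000: state=(1.549, 1.282)
t=16.000: state=(1.461, 1.394)
t=17.000: state=(1.372, 1.485)
t=18.000: state=(1.280, 1.559)
t=19.000: state=(1.183, 1.615)
t=19.680: state=(1.113, 1.644)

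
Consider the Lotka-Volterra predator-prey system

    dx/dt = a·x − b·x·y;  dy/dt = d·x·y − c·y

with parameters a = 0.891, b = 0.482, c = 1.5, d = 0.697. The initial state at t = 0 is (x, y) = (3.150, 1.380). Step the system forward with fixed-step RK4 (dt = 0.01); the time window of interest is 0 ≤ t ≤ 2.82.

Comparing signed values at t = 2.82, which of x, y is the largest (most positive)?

t=0.000: state=(3.150, 1.380)
step 1 (dt=0.01): k1=(0.711, 0.960), k2=(0.705, 0.967), k3=(0.705, 0.967), k4=(0.698, 0.973); state += dt/6·(k1+2k2+2k3+k4)
t=0.010: state=(3.157, 1.390)
t=0.020: state=(3.164, 1.399)
t=0.030: state=(3.171, 1.409)
continuing one RK4 step at a time; state shown every 10 steps (Δt=0.1):
t=0.100: state=(3.214, 1.483)
t=0.200: state=(3.262, 1.600)
t=0.300: state=(3.291, 1.730)
t=0.400: state=(3.299, 1.874)
t=0.500: state=(3.283, 2.029)
t=0.600: state=(3.242, 2.193)
t=0.700: state=(3.175, 2.361)
t=0.800: state=(3.086, 2.528)
t=0.900: state=(2.975, 2.687)
t=1.000: state=(2.847, 2.833)
t=1.100: state=(2.706, 2.960)
t=1.200: state=(2.558, 3.060)
t=1.300: state=(2.409, 3.132)
t=1.400: state=(2.262, 3.172)
t=1.500: state=(2.121, 3.181)
t=1.600: state=(1.990, 3.159)
t=1.700: state=(1.870, 3.111)
t=1.800: state=(1.763, 3.038)
t=1.900: state=(1.668, 2.947)
t=2.000: state=(1.586, 2.841)
t=2.100: state=(1.516, 2.724)
t=2.200: state=(1.458, 2.601)
t=2.300: state=(1.410, 2.474)
t=2.400: state=(1.373, 2.346)
t=2.500: state=(1.344, 2.219)
t=2.600: state=(1.324, 2.096)
t=2.700: state=(1.312, 1.978)
t=2.800: state=(1.308, 1.865)
t=2.820: state=(1.308, 1.843)
compare at T: x=1.308, y=1.843

largest component: y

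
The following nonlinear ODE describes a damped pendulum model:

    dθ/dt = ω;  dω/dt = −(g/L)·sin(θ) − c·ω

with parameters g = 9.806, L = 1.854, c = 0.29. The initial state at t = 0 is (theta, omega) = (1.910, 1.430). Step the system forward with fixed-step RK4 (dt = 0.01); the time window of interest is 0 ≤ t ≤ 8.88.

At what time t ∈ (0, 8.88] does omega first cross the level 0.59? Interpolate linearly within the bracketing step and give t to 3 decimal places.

t = 0.165

t=0.000: state=(1.910, 1.430)
step 1 (dt=0.01): k1=(1.430, -5.402), k2=(1.403, -5.382), k3=(1.403, -5.382), k4=(1.376, -5.362); state += dt/6·(k1+2k2+2k3+k4)
t=0.010: state=(1.924, 1.376)
t=0.020: state=(1.938, 1.323)
t=0.030: state=(1.950, 1.270)
t=0.160: state=(2.072, 0.615)
next step: t=0.170: state=(2.078, 0.567) — omega has crossed 0.59
linear interpolation between t=0.160 (0.61499) and t=0.170 (0.56698) → t≈0.165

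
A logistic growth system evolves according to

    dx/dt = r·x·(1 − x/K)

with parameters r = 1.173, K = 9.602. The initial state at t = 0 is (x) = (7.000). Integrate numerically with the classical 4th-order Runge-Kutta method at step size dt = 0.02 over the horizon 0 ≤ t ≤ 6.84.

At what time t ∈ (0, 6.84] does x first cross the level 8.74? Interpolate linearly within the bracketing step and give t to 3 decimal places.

t=0.000: state=(7.000)
step 1 (dt=0.02): k1=(2.225), k2=(2.213), k3=(2.213), k4=(2.201); state += dt/6·(k1+2k2+2k3+k4)
t=0.020: state=(7.044)
t=0.040: state=(7.088)
t=0.060: state=(7.131)
continuing one RK4 step at a time; state shown every 25 steps (Δt=0.5):
t=0.500: state=(7.957)
t=1.000: state=(8.611)
t=1.120: state=(8.730)
next step: t=1.140: state=(8.748) — x has crossed 8.74
linear interpolation between t=1.120 (8.72973) and t=1.140 (8.74816) → t≈1.131

t = 1.131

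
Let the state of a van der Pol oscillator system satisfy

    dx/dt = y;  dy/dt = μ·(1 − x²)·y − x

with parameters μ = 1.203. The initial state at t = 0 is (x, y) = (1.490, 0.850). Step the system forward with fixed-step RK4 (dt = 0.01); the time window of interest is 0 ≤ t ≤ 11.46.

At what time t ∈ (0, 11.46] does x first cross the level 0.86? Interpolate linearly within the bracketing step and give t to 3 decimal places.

t = 1.645

t=0.000: state=(1.490, 0.850)
step 1 (dt=0.01): k1=(0.850, -2.738), k2=(0.836, -2.735), k3=(0.836, -2.734), k4=(0.823, -2.731); state += dt/6·(k1+2k2+2k3+k4)
t=0.010: state=(1.498, 0.823)
t=0.020: state=(1.506, 0.795)
t=0.030: state=(1.514, 0.768)
continuing one RK4 step at a time; state shown every 50 steps (Δt=0.5):
t=0.500: state=(1.624, -0.180)
t=1.000: state=(1.413, -0.616)
t=1.500: state=(1.016, -0.998)
t=1.640: state=(0.866, -1.150)
next step: t=1.650: state=(0.854, -1.162) — x has crossed 0.86
linear interpolation between t=1.640 (0.86605) and t=1.650 (0.85449) → t≈1.645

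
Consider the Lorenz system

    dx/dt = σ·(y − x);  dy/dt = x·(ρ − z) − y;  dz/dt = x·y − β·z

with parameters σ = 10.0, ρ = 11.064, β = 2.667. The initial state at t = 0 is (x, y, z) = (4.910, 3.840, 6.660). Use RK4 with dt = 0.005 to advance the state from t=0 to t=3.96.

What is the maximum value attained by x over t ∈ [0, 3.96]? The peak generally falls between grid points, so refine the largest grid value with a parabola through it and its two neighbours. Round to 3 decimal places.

max x = 6.753

t=0.000: state=(4.910, 3.840, 6.660)
step 1 (dt=0.005): k1=(-10.700, 17.784, 1.092), k2=(-9.988, 17.608, 1.199), k3=(-10.010, 17.615, 1.203), k4=(-9.319, 17.446, 1.312); state += dt/6·(k1+2k2+2k3+k4)
t=0.005: state=(4.860, 3.928, 6.666)
t=0.010: state=(4.817, 4.015, 6.673)
t=0.015: state=(4.780, 4.099, 6.681)
continuing one RK4 step at a time; state shown every 40 steps (Δt=0.2):
t=0.200: state=(5.655, 6.614, 8.186)
t=0.400: state=(6.729, 6.520, 11.723)
t=0.600: state=(5.151, 4.181, 11.736)
t=0.800: state=(3.951, 3.783, 9.454)
t=1.000: state=(4.352, 4.858, 8.249)
t=1.200: state=(5.602, 6.201, 9.251)
t=1.400: state=(6.075, 5.859, 11.192)
t=1.600: state=(5.103, 4.550, 11.010)
t=1.800: state=(4.440, 4.377, 9.599)
t=2.000: state=(4.789, 5.148, 8.993)
t=2.200: state=(5.552, 5.852, 9.804)
t=2.400: state=(5.668, 5.474, 10.819)
t=2.600: state=(5.060, 4.754, 10.540)
t=2.800: state=(4.738, 4.744, 9.690)
t=3.000: state=(5.027, 5.267, 9.459)
t=3.200: state=(5.460, 5.592, 10.047)
t=3.400: state=(5.429, 5.280, 10.543)
t=3.600: state=(5.059, 4.896, 10.275)
t=3.800: state=(4.924, 4.960, 9.783)
t=3.960: state=(5.083, 5.227, 9.702)
largest grid value and its neighbours: x(0.370)=6.75121, x(0.375)=6.75314, x(0.380)=6.75281
parabola through these three points peaks at t≈0.377 with x≈6.75328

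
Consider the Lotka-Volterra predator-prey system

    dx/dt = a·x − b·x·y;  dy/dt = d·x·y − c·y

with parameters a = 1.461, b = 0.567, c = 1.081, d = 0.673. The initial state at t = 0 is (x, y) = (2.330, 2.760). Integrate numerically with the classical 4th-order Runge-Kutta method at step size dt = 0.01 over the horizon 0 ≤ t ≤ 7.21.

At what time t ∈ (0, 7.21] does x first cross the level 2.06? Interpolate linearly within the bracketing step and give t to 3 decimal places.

t = 0.453

t=0.000: state=(2.330, 2.760)
step 1 (dt=0.01): k1=(-0.242, 1.344), k2=(-0.251, 1.345), k3=(-0.251, 1.345), k4=(-0.260, 1.346); state += dt/6·(k1+2k2+2k3+k4)
t=0.010: state=(2.327, 2.773)
t=0.020: state=(2.325, 2.787)
t=0.030: state=(2.322, 2.800)
continuing one RK4 step at a time; state shown every 25 steps (Δt=0.25):
t=0.250: state=(2.217, 3.092)
t=0.450: state=(2.063, 3.324)
next step: t=0.460: state=(2.054, 3.334) — x has crossed 2.06
linear interpolation between t=0.450 (2.06272) and t=0.460 (2.05394) → t≈0.453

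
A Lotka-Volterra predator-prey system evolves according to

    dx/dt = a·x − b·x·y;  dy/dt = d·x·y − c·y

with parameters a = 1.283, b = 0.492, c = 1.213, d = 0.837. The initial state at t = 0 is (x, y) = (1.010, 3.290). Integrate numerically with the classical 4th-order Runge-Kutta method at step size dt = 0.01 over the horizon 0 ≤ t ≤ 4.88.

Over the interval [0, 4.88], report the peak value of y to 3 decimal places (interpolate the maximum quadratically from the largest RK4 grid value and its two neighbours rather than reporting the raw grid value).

max y = 3.828

t=0.000: state=(1.010, 3.290)
step 1 (dt=0.01): k1=(-0.339, -1.210), k2=(-0.335, -1.212), k3=(-0.335, -1.212), k4=(-0.332, -1.214); state += dt/6·(k1+2k2+2k3+k4)
t=0.010: state=(1.007, 3.278)
t=0.020: state=(1.003, 3.266)
t=0.030: state=(1.000, 3.254)
continuing one RK4 step at a time; state shown every 20 steps (Δt=0.2):
t=0.200: state=(0.956, 3.042)
t=0.400: state=(0.927, 2.793)
t=0.600: state=(0.921, 2.557)
t=0.800: state=(0.936, 2.343)
t=1.000: state=(0.970, 2.156)
t=1.200: state=(1.022, 1.998)
t=1.400: state=(1.092, 1.870)
t=1.600: state=(1.180, 1.774)
t=1.800: state=(1.286, 1.711)
t=2.000: state=(1.407, 1.681)
t=2.200: state=(1.541, 1.688)
t=2.400: state=(1.683, 1.734)
t=2.600: state=(1.827, 1.826)
t=2.800: state=(1.960, 1.967)
t=3.000: state=(2.069, 2.163)
t=3.200: state=(2.136, 2.415)
t=3.400: state=(2.145, 2.714)
t=3.600: state=(2.090, 3.038)
t=3.800: state=(1.972, 3.351)
t=4.000: state=(1.809, 3.609)
t=4.200: state=(1.624, 3.775)
t=4.400: state=(1.443, 3.828)
t=4.600: state=(1.282, 3.771)
t=4.800: state=(1.151, 3.625)
t=4.880: state=(1.107, 3.549)
largest grid value and its neighbours: y(4.380)=3.82764, y(4.390)=3.82785, y(4.400)=3.82778
parabola through these three points peaks at t≈4.393 with y≈3.82786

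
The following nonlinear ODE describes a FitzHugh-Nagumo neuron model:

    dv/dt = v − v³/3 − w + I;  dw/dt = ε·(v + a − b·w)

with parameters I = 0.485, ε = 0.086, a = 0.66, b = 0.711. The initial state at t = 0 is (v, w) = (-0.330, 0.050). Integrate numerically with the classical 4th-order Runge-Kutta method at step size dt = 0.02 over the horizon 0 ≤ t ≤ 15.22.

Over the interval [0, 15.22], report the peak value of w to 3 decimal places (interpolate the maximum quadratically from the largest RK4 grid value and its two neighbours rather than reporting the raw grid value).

max w = 1.409

t=0.000: state=(-0.330, 0.050)
step 1 (dt=0.02): k1=(0.117, 0.025), k2=(0.118, 0.025), k3=(0.118, 0.025), k4=(0.119, 0.025); state += dt/6·(k1+2k2+2k3+k4)
t=0.020: state=(-0.328, 0.051)
t=0.040: state=(-0.325, 0.051)
t=0.060: state=(-0.323, 0.052)
continuing one RK4 step at a time; state shown every 25 steps (Δt=0.5):
t=0.500: state=(-0.260, 0.064)
t=1.000: state=(-0.158, 0.081)
t=1.500: state=(-0.004, 0.103)
t=2.000: state=(0.232, 0.132)
t=2.500: state=(0.586, 0.173)
t=3.000: state=(1.037, 0.230)
t=3.500: state=(1.438, 0.304)
t=4.000: state=(1.651, 0.389)
t=4.500: state=(1.716, 0.477)
t=5.000: state=(1.713, 0.563)
t=5.500: state=(1.684, 0.646)
t=6.000: state=(1.646, 0.725)
t=6.500: state=(1.604, 0.800)
t=7.000: state=(1.560, 0.871)
t=7.500: state=(1.513, 0.938)
t=8.000: state=(1.465, 1.001)
t=8.500: state=(1.415, 1.059)
t=9.000: state=(1.362, 1.114)
t=9.500: state=(1.305, 1.165)
t=10.000: state=(1.245, 1.212)
t=10.500: state=(1.180, 1.255)
t=11.000: state=(1.107, 1.293)
t=11.500: state=(1.025, 1.328)
t=12.000: state=(0.929, 1.357)
t=12.500: state=(0.812, 1.381)
t=13.000: state=(0.661, 1.399)
t=13.500: state=(0.452, 1.408)
t=14.000: state=(0.137, 1.407)
t=14.500: state=(-0.367, 1.388)
t=15.000: state=(-1.089, 1.344)
t=15.220: state=(-1.405, 1.315)
largest grid value and its neighbours: w(13.680)=1.40925, w(13.700)=1.40926, w(13.720)=1.40925
parabola through these three points peaks at t≈13.700 with w≈1.40926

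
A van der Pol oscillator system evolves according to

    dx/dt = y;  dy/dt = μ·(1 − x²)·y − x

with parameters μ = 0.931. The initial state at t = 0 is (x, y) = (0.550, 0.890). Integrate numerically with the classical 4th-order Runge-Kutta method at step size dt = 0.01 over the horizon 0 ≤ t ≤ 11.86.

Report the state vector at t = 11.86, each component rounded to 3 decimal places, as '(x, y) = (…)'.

t=0.000: state=(0.550, 0.890)
step 1 (dt=0.01): k1=(0.890, 0.028), k2=(0.890, 0.020), k3=(0.890, 0.019), k4=(0.890, 0.011); state += dt/6·(k1+2k2+2k3+k4)
t=0.010: state=(0.559, 0.890)
t=0.020: state=(0.568, 0.890)
t=0.030: state=(0.577, 0.890)
continuing one RK4 step at a time; state shown every 50 steps (Δt=0.5):
t=0.500: state=(0.959, 0.667)
t=1.000: state=(1.157, 0.103)
t=1.500: state=(1.068, -0.445)
t=2.000: state=(0.718, -0.965)
t=2.500: state=(0.072, -1.664)
t=3.000: state=(-0.926, -2.144)
t=3.500: state=(-1.730, -0.838)
t=4.000: state=(-1.827, 0.270)
t=4.500: state=(-1.577, 0.685)
t=5.000: state=(-1.153, 1.028)
t=5.500: state=(-0.507, 1.622)
t=6.000: state=(0.533, 2.515)
t=6.500: state=(1.685, 1.575)
t=7.000: state=(1.997, -0.078)
t=7.500: state=(1.809, -0.579)
t=8.000: state=(1.453, -0.846)
t=8.500: state=(0.943, -1.236)
t=9.000: state=(0.153, -2.002)
t=9.500: state=(-1.052, -2.550)
t=10.000: state=(-1.924, -0.729)
t=10.500: state=(-1.959, 0.355)
t=11.000: state=(-1.689, 0.686)
t=11.500: state=(-1.279, 0.970)
t=11.860: state=(-0.876, 1.296)

(x, y) = (-0.876, 1.296)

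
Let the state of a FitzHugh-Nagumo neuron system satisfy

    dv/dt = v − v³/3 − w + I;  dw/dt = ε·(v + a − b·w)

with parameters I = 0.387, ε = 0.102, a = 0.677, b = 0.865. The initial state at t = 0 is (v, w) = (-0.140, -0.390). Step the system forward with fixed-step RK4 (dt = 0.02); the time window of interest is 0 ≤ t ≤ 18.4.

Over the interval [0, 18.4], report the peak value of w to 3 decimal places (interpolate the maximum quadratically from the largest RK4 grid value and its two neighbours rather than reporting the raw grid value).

t=0.000: state=(-0.140, -0.390)
step 1 (dt=0.02): k1=(0.638, 0.089), k2=(0.643, 0.090), k3=(0.643, 0.090), k4=(0.649, 0.090); state += dt/6·(k1+2k2+2k3+k4)
t=0.020: state=(-0.127, -0.388)
t=0.040: state=(-0.114, -0.386)
t=0.060: state=(-0.101, -0.385)
continuing one RK4 step at a time; state shown every 50 steps (Δt=1):
t=1.000: state=(0.836, -0.262)
t=2.000: state=(1.768, -0.037)
t=3.000: state=(1.840, 0.211)
t=4.000: state=(1.755, 0.435)
t=5.000: state=(1.656, 0.631)
t=6.000: state=(1.552, 0.800)
t=7.000: state=(1.441, 0.945)
t=8.000: state=(1.321, 1.066)
t=9.000: state=(1.185, 1.165)
t=10.000: state=(1.020, 1.240)
t=11.000: state=(0.796, 1.291)
t=12.000: state=(0.417, 1.309)
t=13.000: state=(-0.441, 1.269)
t=14.000: state=(-1.732, 1.116)
t=15.000: state=(-1.954, 0.902)
t=16.000: state=(-1.900, 0.703)
t=17.000: state=(-1.829, 0.528)
t=18.000: state=(-1.760, 0.374)
t=18.400: state=(-1.732, 0.319)
largest grid value and its neighbours: w(11.900)=1.30888, w(11.920)=1.30890, w(11.940)=1.30889
parabola through these three points peaks at t≈11.925 with w≈1.30890

max w = 1.309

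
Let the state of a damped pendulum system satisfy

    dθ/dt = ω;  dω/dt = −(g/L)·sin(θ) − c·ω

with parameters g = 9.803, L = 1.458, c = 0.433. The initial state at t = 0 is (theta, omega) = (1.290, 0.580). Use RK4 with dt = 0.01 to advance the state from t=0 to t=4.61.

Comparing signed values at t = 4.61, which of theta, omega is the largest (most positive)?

t=0.000: state=(1.290, 0.580)
step 1 (dt=0.01): k1=(0.580, -6.711), k2=(0.546, -6.702), k3=(0.546, -6.702), k4=(0.513, -6.692); state += dt/6·(k1+2k2+2k3+k4)
t=0.010: state=(1.295, 0.513)
t=0.020: state=(1.300, 0.446)
t=0.030: state=(1.304, 0.380)
continuing one RK4 step at a time; state shown every 20 steps (Δt=0.2):
t=0.200: state=(1.275, -0.711)
t=0.400: state=(1.017, -1.831)
t=0.600: state=(0.566, -2.596)
t=0.800: state=(0.020, -2.746)
t=1.000: state=(-0.486, -2.209)
t=1.200: state=(-0.833, -1.221)
t=1.400: state=(-0.965, -0.096)
t=1.600: state=(-0.877, 0.950)
t=1.800: state=(-0.602, 1.747)
t=2.000: state=(-0.207, 2.110)
t=2.200: state=(0.205, 1.928)
t=2.400: state=(0.533, 1.290)
t=2.600: state=(0.706, 0.419)
t=2.800: state=(0.700, -0.463)
t=3.000: state=(0.532, -1.179)
t=3.200: state=(0.250, -1.576)
t=3.400: state=(-0.070, -1.557)
t=3.600: state=(-0.347, -1.151)
t=3.800: state=(-0.515, -0.504)
t=4.000: state=(-0.544, 0.202)
t=4.200: state=(-0.441, 0.804)
t=4.400: state=(-0.238, 1.172)
t=4.600: state=(0.006, 1.222)
t=4.610: state=(0.019, 1.216)
compare at T: theta=0.019, omega=1.216

largest component: omega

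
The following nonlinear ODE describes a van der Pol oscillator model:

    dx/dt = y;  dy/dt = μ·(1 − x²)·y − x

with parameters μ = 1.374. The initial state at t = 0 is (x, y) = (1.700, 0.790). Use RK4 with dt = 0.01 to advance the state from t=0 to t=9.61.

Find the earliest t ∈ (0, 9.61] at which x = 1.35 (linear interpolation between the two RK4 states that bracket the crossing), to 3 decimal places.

t=0.000: state=(1.700, 0.790)
step 1 (dt=0.01): k1=(0.790, -3.752), k2=(0.771, -3.721), k3=(0.771, -3.721), k4=(0.753, -3.690); state += dt/6·(k1+2k2+2k3+k4)
t=0.010: state=(1.708, 0.753)
t=0.020: state=(1.715, 0.716)
t=0.030: state=(1.722, 0.680)
continuing one RK4 step at a time; state shown every 50 steps (Δt=0.5):
t=0.500: state=(1.766, -0.281)
t=1.000: state=(1.542, -0.578)
t=1.290: state=(1.355, -0.716)
next step: t=1.300: state=(1.348, -0.721) — x has crossed 1.35
linear interpolation between t=1.290 (1.35502) and t=1.300 (1.34783) → t≈1.297

t = 1.297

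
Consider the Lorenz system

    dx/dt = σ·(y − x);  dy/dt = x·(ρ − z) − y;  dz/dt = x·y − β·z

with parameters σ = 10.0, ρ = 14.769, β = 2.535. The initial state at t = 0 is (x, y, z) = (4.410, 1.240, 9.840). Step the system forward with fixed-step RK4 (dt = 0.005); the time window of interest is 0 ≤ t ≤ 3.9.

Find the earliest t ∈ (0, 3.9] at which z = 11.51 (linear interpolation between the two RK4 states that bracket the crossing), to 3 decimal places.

t = 0.400

t=0.000: state=(4.410, 1.240, 9.840)
step 1 (dt=0.005): k1=(-31.700, 20.497, -19.476), k2=(-30.395, 20.266, -19.229), k3=(-30.433, 20.280, -19.229), k4=(-29.164, 20.055, -18.989); state += dt/6·(k1+2k2+2k3+k4)
t=0.005: state=(4.258, 1.341, 9.744)
t=0.010: state=(4.118, 1.441, 9.650)
t=0.015: state=(3.990, 1.538, 9.559)
continuing one RK4 step at a time; state shown every 40 steps (Δt=0.2):
t=0.200: state=(3.709, 4.906, 7.601)
t=0.395: state=(7.444, 9.630, 11.296)
next step: t=0.400: state=(7.552, 9.708, 11.514) — z has crossed 11.51
linear interpolation between t=0.395 (11.29582) and t=0.400 (11.51380) → t≈0.400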